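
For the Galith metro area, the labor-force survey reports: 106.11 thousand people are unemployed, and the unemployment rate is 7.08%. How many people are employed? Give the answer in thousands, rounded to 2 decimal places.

Labor force = U / u = 106.11 / 0.0708 ≈ 1,498.73 thousand.
Employed = labor force − unemployed = 1,498.73 − 106.11 = 1,392.62 thousand.

About 1,392.62 thousand are employed.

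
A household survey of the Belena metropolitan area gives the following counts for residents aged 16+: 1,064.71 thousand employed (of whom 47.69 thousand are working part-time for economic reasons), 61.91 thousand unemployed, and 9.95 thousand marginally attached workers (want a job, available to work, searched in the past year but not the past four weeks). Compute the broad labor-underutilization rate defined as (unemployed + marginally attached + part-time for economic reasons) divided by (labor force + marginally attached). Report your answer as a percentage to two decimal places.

Broad underutilization rate ≈ 10.52%.

Labor force = 1,064.71 + 61.91 = 1,126.62 thousand.
Numerator = 61.91 + 9.95 + 47.69 = 119.55 thousand.
Denominator = 1,126.62 + 9.95 = 1,136.57 thousand.
Broad rate = 119.55 / 1,136.57 = 10.52%.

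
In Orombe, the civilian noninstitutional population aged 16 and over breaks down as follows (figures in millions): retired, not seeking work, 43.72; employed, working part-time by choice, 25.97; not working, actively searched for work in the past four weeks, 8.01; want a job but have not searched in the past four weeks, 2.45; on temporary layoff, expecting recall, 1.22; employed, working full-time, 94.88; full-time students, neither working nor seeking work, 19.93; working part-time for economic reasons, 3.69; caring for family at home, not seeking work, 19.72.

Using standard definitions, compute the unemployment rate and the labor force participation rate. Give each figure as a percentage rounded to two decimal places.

Employed = 25.97 + 94.88 + 3.69 = 124.54 million (anyone who worked, including part-time for economic reasons, counts as employed).
Unemployed = 8.01 + 1.22 = 9.23 million (jobless and actively searching, or on temporary layoff).
Labor force = 124.54 + 9.23 = 133.77 million.
Not in labor force = 43.72 + 2.45 + 19.93 + 19.72 = 85.82 million (those not working and not actively searching are outside the labor force — including those who want a job but have given up searching).
Civilian working-age population = 133.77 + 85.82 = 219.59 million.
Unemployment rate = 9.23 / 133.77 = 6.90%.
Labor force participation rate = 133.77 / 219.59 = 60.92%.

Unemployment rate ≈ 6.90%; labor force participation rate ≈ 60.92%.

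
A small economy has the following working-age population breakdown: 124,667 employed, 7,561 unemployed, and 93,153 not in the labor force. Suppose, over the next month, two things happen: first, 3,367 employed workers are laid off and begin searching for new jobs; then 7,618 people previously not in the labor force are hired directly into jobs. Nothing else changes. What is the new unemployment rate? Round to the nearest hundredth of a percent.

Initially, labor force = 124,667 + 7,561 = 132,228, so u = 7,561/132,228 = 5.72%.
After the first change, employed falls and unemployed rises by 3,367; labor force unchanged → E = 121,300, U = 10,928, labor force = 132,228.
After the second change, employed and labor force both rise by 7,618; unemployed unchanged → E = 128,918, U = 10,928, labor force = 139,846.
New unemployment rate = 10,928 / 139,846 = 7.81%.

New unemployment rate ≈ 7.81%.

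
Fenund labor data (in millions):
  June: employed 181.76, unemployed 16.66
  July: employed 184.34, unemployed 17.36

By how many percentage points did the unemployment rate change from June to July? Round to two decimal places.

The unemployment rate changed by +0.21 percentage points.

June: labor force = 181.76 + 16.66 = 198.42; u = 16.66/198.42 = 8.40%.
July: labor force = 184.34 + 17.36 = 201.70; u = 17.36/201.70 = 8.61%.
Change = 8.61% − 8.40% = +0.21 pp.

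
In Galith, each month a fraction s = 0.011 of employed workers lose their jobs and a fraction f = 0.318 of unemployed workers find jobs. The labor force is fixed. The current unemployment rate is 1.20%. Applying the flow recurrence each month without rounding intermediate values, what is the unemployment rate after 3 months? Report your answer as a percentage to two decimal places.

Unemployment rate after three months ≈ 2.70%.

With a fixed labor force, u_{t+1} = u_t + s·(1−u_t) − f·u_t = u_t·(1−s−f) + s.
Here 1−s−f = 0.671 and s = 0.011.
u_1 = 0.012000 × 0.671 + 0.011 = 0.019052.
u_2 = 0.019052 × 0.671 + 0.011 = 0.023784.
u_3 = 0.023784 × 0.671 + 0.011 = 0.026959.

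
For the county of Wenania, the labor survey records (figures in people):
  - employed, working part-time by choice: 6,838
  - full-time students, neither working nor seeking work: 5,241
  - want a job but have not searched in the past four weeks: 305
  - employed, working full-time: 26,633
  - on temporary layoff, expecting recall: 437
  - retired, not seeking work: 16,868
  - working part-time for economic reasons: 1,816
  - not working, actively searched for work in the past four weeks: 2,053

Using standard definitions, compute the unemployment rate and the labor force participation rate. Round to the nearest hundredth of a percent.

Unemployment rate ≈ 6.59%; labor force participation rate ≈ 62.76%.

Employed = 6,838 + 26,633 + 1,816 = 35,287 (anyone who worked, including part-time for economic reasons, counts as employed).
Unemployed = 437 + 2,053 = 2,490 (jobless and actively searching, or on temporary layoff).
Labor force = 35,287 + 2,490 = 37,777.
Not in labor force = 5,241 + 305 + 16,868 = 22,414 (those not working and not actively searching are outside the labor force — including those who want a job but have given up searching).
Civilian working-age population = 37,777 + 22,414 = 60,191.
Unemployment rate = 2,490 / 37,777 = 6.59%.
Labor force participation rate = 37,777 / 60,191 = 62.76%.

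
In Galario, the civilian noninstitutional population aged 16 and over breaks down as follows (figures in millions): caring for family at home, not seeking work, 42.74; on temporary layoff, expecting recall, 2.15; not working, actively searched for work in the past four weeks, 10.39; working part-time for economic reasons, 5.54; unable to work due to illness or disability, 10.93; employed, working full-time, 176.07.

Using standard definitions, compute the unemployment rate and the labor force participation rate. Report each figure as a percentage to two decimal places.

Unemployment rate ≈ 6.46%; labor force participation rate ≈ 78.34%.

Employed = 5.54 + 176.07 = 181.61 million (anyone who worked, including part-time for economic reasons, counts as employed).
Unemployed = 2.15 + 10.39 = 12.54 million (jobless and actively searching, or on temporary layoff).
Labor force = 181.61 + 12.54 = 194.15 million.
Not in labor force = 42.74 + 10.93 = 53.67 million (those not working and not actively searching are outside the labor force).
Civilian working-age population = 194.15 + 53.67 = 247.82 million.
Unemployment rate = 12.54 / 194.15 = 6.46%.
Labor force participation rate = 194.15 / 247.82 = 78.34%.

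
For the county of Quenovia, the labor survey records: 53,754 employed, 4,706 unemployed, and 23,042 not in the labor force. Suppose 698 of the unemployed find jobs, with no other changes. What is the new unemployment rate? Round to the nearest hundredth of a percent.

Initially, labor force = 53,754 + 4,706 = 58,460, so u = 4,706/58,460 = 8.05%.
After the change, unemployed falls and employed rises by 698; labor force unchanged → E = 54,452, U = 4,008, labor force = 58,460.
New unemployment rate = 4,008 / 58,460 = 6.86%.

New unemployment rate ≈ 6.86%.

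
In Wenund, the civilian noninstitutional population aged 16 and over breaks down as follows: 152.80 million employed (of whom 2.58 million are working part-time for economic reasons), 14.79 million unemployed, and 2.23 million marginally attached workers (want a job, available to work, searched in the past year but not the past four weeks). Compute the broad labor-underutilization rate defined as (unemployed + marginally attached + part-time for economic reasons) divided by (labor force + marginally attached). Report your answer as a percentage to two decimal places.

Broad underutilization rate ≈ 11.54%.

Labor force = 152.80 + 14.79 = 167.59 million.
Numerator = 14.79 + 2.23 + 2.58 = 19.60 million.
Denominator = 167.59 + 2.23 = 169.82 million.
Broad rate = 19.60 / 169.82 = 11.54%.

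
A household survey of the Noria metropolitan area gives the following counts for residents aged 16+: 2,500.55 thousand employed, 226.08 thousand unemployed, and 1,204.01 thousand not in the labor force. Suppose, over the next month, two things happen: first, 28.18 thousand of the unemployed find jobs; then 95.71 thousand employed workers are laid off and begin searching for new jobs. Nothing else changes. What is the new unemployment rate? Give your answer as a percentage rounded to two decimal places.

Initially, labor force = 2,500.55 + 226.08 = 2,726.63 thousand, so u = 226.08/2,726.63 = 8.29%.
After the first change, unemployed falls and employed rises by 28.18; labor force unchanged → E = 2,528.73, U = 197.90, labor force = 2,726.63 thousand.
After the second change, employed falls and unemployed rises by 95.71; labor force unchanged → E = 2,433.02, U = 293.61, labor force = 2,726.63 thousand.
New unemployment rate = 293.61 / 2,726.63 = 10.77%.

New unemployment rate ≈ 10.77%.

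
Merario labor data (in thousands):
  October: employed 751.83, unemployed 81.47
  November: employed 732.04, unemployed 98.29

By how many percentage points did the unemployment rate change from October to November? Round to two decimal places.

The unemployment rate changed by +2.06 percentage points.

October: labor force = 751.83 + 81.47 = 833.30; u = 81.47/833.30 = 9.78%.
November: labor force = 732.04 + 98.29 = 830.33; u = 98.29/830.33 = 11.84%.
Change = 11.84% − 9.78% = +2.06 pp.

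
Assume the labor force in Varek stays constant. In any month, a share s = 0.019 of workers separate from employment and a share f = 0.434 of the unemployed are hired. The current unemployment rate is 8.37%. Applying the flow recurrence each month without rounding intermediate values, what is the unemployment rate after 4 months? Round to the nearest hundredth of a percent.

With a fixed labor force, u_{t+1} = u_t + s·(1−u_t) − f·u_t = u_t·(1−s−f) + s.
Here 1−s−f = 0.547 and s = 0.019.
u_1 = 0.083700 × 0.547 + 0.019 = 0.064784.
u_2 = 0.064784 × 0.547 + 0.019 = 0.054437.
u_3 = 0.054437 × 0.547 + 0.019 = 0.048777.
u_4 = 0.048777 × 0.547 + 0.019 = 0.045681.

Unemployment rate after four months ≈ 4.57%.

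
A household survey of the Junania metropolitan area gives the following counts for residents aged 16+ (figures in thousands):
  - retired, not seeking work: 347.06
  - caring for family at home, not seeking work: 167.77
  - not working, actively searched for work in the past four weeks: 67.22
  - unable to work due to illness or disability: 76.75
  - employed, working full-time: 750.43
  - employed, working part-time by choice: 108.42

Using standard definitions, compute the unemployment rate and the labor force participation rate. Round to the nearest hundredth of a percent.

Employed = 750.43 + 108.42 = 858.85 thousand.
Unemployed = 67.22 thousand.
Labor force = 858.85 + 67.22 = 926.07 thousand.
Not in labor force = 347.06 + 167.77 + 76.75 = 591.58 thousand (those not working and not actively searching are outside the labor force).
Civilian working-age population = 926.07 + 591.58 = 1,517.65 thousand.
Unemployment rate = 67.22 / 926.07 = 7.26%.
Labor force participation rate = 926.07 / 1,517.65 = 61.02%.

Unemployment rate ≈ 7.26%; labor force participation rate ≈ 61.02%.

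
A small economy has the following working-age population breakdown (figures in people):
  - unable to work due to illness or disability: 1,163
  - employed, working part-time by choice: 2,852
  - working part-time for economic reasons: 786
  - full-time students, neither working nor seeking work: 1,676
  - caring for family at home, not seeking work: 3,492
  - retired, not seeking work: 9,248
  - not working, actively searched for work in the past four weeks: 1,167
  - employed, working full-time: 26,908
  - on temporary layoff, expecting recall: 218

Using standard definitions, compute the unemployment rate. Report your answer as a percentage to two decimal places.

Unemployment rate ≈ 4.34%.

Employed = 2,852 + 786 + 26,908 = 30,546 (anyone who worked, including part-time for economic reasons, counts as employed).
Unemployed = 1,167 + 218 = 1,385 (jobless and actively searching, or on temporary layoff).
Labor force = 30,546 + 1,385 = 31,931.
Unemployment rate = 1,385 / 31,931 = 4.34%.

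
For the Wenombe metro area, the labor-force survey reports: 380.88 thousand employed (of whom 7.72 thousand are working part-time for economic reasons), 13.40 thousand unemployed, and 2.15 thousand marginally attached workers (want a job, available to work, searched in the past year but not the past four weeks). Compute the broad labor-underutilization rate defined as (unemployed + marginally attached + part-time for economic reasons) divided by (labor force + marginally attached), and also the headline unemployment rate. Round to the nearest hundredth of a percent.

Labor force = 380.88 + 13.40 = 394.28 thousand.
Numerator = 13.40 + 2.15 + 7.72 = 23.27 thousand.
Denominator = 394.28 + 2.15 = 396.43 thousand.
Broad rate = 23.27 / 396.43 = 5.87%.
Headline unemployment rate = 13.40 / 394.28 = 3.40%.

Broad underutilization rate ≈ 5.87%; headline unemployment rate ≈ 3.40%.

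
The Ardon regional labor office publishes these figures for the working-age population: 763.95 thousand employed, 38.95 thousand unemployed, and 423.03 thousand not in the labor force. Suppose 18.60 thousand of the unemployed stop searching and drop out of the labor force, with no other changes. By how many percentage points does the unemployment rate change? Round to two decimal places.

The unemployment rate changes by −2.26 percentage points.

Initially, labor force = 763.95 + 38.95 = 802.90 thousand, so u = 38.95/802.90 = 4.85%.
After the change, unemployed and labor force both fall by 18.60 → E = 763.95, U = 20.35, labor force = 784.30 thousand.
New unemployment rate = 20.35 / 784.30 = 2.59%.
Change = 2.59% − 4.85% = −2.26 percentage points.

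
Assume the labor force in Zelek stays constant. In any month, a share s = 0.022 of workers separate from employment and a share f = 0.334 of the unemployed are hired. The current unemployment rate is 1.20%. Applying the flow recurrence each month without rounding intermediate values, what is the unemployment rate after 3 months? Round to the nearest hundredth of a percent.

Unemployment rate after three months ≈ 4.85%.

With a fixed labor force, u_{t+1} = u_t + s·(1−u_t) − f·u_t = u_t·(1−s−f) + s.
Here 1−s−f = 0.644 and s = 0.022.
u_1 = 0.012000 × 0.644 + 0.022 = 0.029728.
u_2 = 0.029728 × 0.644 + 0.022 = 0.041145.
u_3 = 0.041145 × 0.644 + 0.022 = 0.048497.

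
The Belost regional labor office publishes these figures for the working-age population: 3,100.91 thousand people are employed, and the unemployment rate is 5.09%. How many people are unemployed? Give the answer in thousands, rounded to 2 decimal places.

About 166.30 thousand are unemployed.

Let U be the number unemployed. The labor force is E + U, and U/(E+U) = 0.0509.
So U = 0.0509 × 3,100.91 / (1 − 0.0509) = 157.8363 / 0.9491 ≈ 166.30 thousand.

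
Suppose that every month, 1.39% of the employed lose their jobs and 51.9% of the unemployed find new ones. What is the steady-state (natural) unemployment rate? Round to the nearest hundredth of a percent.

At steady state the flows balance: s·E = f·U, so U/(E+U) = s/(s+f).
u* = 1.39 / (1.39 + 51.9) = 1.39 / 53.29 = 2.61%.

Steady-state unemployment rate ≈ 2.61%.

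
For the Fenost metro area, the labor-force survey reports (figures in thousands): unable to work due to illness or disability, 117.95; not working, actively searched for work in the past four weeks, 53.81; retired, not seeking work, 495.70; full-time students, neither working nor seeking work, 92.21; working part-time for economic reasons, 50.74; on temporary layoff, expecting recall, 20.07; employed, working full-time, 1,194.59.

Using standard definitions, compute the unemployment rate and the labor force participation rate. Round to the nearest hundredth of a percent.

Employed = 50.74 + 1,194.59 = 1,245.33 thousand (anyone who worked, including part-time for economic reasons, counts as employed).
Unemployed = 53.81 + 20.07 = 73.88 thousand (jobless and actively searching, or on temporary layoff).
Labor force = 1,245.33 + 73.88 = 1,319.21 thousand.
Not in labor force = 117.95 + 495.70 + 92.21 = 705.86 thousand (those not working and not actively searching are outside the labor force).
Civilian working-age population = 1,319.21 + 705.86 = 2,025.07 thousand.
Unemployment rate = 73.88 / 1,319.21 = 5.60%.
Labor force participation rate = 1,319.21 / 2,025.07 = 65.14%.

Unemployment rate ≈ 5.60%; labor force participation rate ≈ 65.14%.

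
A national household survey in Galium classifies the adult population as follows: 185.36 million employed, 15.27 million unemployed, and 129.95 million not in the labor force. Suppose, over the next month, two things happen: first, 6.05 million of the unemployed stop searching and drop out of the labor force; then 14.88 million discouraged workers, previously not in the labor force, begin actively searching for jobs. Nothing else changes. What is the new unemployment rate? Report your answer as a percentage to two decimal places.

Initially, labor force = 185.36 + 15.27 = 200.63 million, so u = 15.27/200.63 = 7.61%.
After the first change, unemployed and labor force both fall by 6.05 → E = 185.36, U = 9.22, labor force = 194.58 million.
After the second change, unemployed and labor force both rise by 14.88 → E = 185.36, U = 24.10, labor force = 209.46 million.
New unemployment rate = 24.10 / 209.46 = 11.51%.

New unemployment rate ≈ 11.51%.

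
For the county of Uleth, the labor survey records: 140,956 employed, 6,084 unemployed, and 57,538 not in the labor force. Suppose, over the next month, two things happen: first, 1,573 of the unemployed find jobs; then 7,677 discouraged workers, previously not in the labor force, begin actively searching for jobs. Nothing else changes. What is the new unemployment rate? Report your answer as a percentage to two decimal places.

New unemployment rate ≈ 7.88%.

Initially, labor force = 140,956 + 6,084 = 147,040, so u = 6,084/147,040 = 4.14%.
After the first change, unemployed falls and employed rises by 1,573; labor force unchanged → E = 142,529, U = 4,511, labor force = 147,040.
After the second change, unemployed and labor force both rise by 7,677 → E = 142,529, U = 12,188, labor force = 154,717.
New unemployment rate = 12,188 / 154,717 = 7.88%.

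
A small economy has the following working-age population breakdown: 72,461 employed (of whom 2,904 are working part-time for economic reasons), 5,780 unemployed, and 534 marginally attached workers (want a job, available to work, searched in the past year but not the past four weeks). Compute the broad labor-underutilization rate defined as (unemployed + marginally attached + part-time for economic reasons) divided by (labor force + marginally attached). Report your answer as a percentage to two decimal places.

Broad underutilization rate ≈ 11.70%.

Labor force = 72,461 + 5,780 = 78,241.
Numerator = 5,780 + 534 + 2,904 = 9,218.
Denominator = 78,241 + 534 = 78,775.
Broad rate = 9,218 / 78,775 = 11.70%.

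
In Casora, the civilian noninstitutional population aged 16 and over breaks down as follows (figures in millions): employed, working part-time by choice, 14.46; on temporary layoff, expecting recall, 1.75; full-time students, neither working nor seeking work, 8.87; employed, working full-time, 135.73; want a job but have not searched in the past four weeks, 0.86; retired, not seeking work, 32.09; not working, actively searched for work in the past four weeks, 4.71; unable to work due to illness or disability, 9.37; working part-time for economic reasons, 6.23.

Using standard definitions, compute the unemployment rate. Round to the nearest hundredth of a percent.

Unemployment rate ≈ 3.97%.

Employed = 14.46 + 135.73 + 6.23 = 156.42 million (anyone who worked, including part-time for economic reasons, counts as employed).
Unemployed = 1.75 + 4.71 = 6.46 million (jobless and actively searching, or on temporary layoff).
Labor force = 156.42 + 6.46 = 162.88 million.
Unemployment rate = 6.46 / 162.88 = 3.97%.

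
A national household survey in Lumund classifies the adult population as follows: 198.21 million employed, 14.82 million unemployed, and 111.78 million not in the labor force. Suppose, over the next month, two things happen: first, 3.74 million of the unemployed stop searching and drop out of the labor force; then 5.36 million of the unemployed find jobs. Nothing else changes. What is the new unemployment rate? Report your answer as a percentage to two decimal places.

Initially, labor force = 198.21 + 14.82 = 213.03 million, so u = 14.82/213.03 = 6.96%.
After the first change, unemployed and labor force both fall by 3.74 → E = 198.21, U = 11.08, labor force = 209.29 million.
After the second change, unemployed falls and employed rises by 5.36; labor force unchanged → E = 203.57, U = 5.72, labor force = 209.29 million.
New unemployment rate = 5.72 / 209.29 = 2.73%.

New unemployment rate ≈ 2.73%.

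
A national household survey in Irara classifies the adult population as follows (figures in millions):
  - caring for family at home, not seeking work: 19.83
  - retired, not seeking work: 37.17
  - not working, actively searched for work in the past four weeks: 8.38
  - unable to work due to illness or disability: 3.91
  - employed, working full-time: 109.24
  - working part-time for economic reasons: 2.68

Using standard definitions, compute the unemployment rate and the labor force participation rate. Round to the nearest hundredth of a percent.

Employed = 109.24 + 2.68 = 111.92 million (anyone who worked, including part-time for economic reasons, counts as employed).
Unemployed = 8.38 million.
Labor force = 111.92 + 8.38 = 120.30 million.
Not in labor force = 19.83 + 37.17 + 3.91 = 60.91 million (those not working and not actively searching are outside the labor force).
Civilian working-age population = 120.30 + 60.91 = 181.21 million.
Unemployment rate = 8.38 / 120.30 = 6.97%.
Labor force participation rate = 120.30 / 181.21 = 66.39%.

Unemployment rate ≈ 6.97%; labor force participation rate ≈ 66.39%.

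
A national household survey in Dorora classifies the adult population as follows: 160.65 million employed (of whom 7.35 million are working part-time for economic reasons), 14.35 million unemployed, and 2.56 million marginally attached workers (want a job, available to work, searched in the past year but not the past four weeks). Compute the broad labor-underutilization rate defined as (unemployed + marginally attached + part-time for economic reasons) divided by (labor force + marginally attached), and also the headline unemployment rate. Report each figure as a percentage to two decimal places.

Labor force = 160.65 + 14.35 = 175.00 million.
Numerator = 14.35 + 2.56 + 7.35 = 24.26 million.
Denominator = 175.00 + 2.56 = 177.56 million.
Broad rate = 24.26 / 177.56 = 13.66%.
Headline unemployment rate = 14.35 / 175.00 = 8.20%.

Broad underutilization rate ≈ 13.66%; headline unemployment rate ≈ 8.20%.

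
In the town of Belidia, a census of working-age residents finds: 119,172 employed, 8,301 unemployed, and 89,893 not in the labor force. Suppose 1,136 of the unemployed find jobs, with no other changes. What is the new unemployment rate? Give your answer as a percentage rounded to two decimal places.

New unemployment rate ≈ 5.62%.

Initially, labor force = 119,172 + 8,301 = 127,473, so u = 8,301/127,473 = 6.51%.
After the change, unemployed falls and employed rises by 1,136; labor force unchanged → E = 120,308, U = 7,165, labor force = 127,473.
New unemployment rate = 7,165 / 127,473 = 5.62%.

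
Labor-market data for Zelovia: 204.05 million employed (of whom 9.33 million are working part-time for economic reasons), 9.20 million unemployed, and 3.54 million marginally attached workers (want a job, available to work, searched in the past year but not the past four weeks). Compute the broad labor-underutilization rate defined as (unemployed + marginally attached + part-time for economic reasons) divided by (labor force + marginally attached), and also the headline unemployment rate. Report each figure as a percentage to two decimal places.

Labor force = 204.05 + 9.20 = 213.25 million.
Numerator = 9.20 + 3.54 + 9.33 = 22.07 million.
Denominator = 213.25 + 3.54 = 216.79 million.
Broad rate = 22.07 / 216.79 = 10.18%.
Headline unemployment rate = 9.20 / 213.25 = 4.31%.

Broad underutilization rate ≈ 10.18%; headline unemployment rate ≈ 4.31%.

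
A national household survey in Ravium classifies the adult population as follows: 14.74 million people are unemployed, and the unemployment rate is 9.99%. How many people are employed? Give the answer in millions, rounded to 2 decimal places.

About 132.81 million are employed.

Labor force = U / u = 14.74 / 0.0999 ≈ 147.55 million.
Employed = labor force − unemployed = 147.55 − 14.74 = 132.81 million.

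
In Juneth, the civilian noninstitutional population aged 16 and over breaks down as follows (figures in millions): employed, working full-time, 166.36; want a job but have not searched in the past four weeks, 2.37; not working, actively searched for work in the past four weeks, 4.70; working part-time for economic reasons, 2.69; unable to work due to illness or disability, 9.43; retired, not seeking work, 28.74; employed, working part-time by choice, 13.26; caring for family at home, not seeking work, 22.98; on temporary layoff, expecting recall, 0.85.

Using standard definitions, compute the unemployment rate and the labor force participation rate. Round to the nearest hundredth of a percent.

Employed = 166.36 + 2.69 + 13.26 = 182.31 million (anyone who worked, including part-time for economic reasons, counts as employed).
Unemployed = 4.70 + 0.85 = 5.55 million (jobless and actively searching, or on temporary layoff).
Labor force = 182.31 + 5.55 = 187.86 million.
Not in labor force = 2.37 + 9.43 + 28.74 + 22.98 = 63.52 million (those not working and not actively searching are outside the labor force — including those who want a job but have given up searching).
Civilian working-age population = 187.86 + 63.52 = 251.38 million.
Unemployment rate = 5.55 / 187.86 = 2.95%.
Labor force participation rate = 187.86 / 251.38 = 74.73%.

Unemployment rate ≈ 2.95%; labor force participation rate ≈ 74.73%.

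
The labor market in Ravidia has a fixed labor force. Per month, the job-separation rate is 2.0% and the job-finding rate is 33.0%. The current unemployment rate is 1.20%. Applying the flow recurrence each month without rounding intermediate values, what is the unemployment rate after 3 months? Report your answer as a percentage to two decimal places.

With a fixed labor force, u_{t+1} = u_t + s·(1−u_t) − f·u_t = u_t·(1−s−f) + s.
Here 1−s−f = 0.650 and s = 0.020.
u_1 = 0.012000 × 0.650 + 0.020 = 0.027800.
u_2 = 0.027800 × 0.650 + 0.020 = 0.038070.
u_3 = 0.038070 × 0.650 + 0.020 = 0.044746.

Unemployment rate after three months ≈ 4.47%.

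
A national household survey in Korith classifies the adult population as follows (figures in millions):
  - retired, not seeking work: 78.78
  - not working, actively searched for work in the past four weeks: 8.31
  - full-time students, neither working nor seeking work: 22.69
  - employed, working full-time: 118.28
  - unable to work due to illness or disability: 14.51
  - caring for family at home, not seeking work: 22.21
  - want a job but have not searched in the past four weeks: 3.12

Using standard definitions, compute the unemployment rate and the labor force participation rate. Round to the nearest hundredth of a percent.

Employed = 118.28 million.
Unemployed = 8.31 million.
Labor force = 118.28 + 8.31 = 126.59 million.
Not in labor force = 78.78 + 22.69 + 14.51 + 22.21 + 3.12 = 141.31 million (those not working and not actively searching are outside the labor force — including those who want a job but have given up searching).
Civilian working-age population = 126.59 + 141.31 = 267.90 million.
Unemployment rate = 8.31 / 126.59 = 6.56%.
Labor force participation rate = 126.59 / 267.90 = 47.25%.

Unemployment rate ≈ 6.56%; labor force participation rate ≈ 47.25%.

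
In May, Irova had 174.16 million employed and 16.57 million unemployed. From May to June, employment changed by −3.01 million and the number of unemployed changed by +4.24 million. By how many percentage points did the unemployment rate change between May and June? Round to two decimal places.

May: labor force = 174.16 + 16.57 = 190.73; u = 16.57/190.73 = 8.69%.
June: labor force = 171.15 + 20.81 = 191.96; u = 20.81/191.96 = 10.84%.
Change = 10.84% − 8.69% = +2.15 pp.

The unemployment rate changed by +2.15 percentage points.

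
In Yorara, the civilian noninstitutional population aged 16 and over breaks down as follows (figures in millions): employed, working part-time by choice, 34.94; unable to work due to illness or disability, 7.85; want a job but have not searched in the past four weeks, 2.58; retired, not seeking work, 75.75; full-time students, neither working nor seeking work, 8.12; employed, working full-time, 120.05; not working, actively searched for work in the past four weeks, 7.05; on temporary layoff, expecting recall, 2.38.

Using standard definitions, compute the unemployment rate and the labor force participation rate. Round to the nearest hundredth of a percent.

Unemployment rate ≈ 5.74%; labor force participation rate ≈ 63.55%.

Employed = 34.94 + 120.05 = 154.99 million.
Unemployed = 7.05 + 2.38 = 9.43 million (jobless and actively searching, or on temporary layoff).
Labor force = 154.99 + 9.43 = 164.42 million.
Not in labor force = 7.85 + 2.58 + 75.75 + 8.12 = 94.30 million (those not working and not actively searching are outside the labor force — including those who want a job but have given up searching).
Civilian working-age population = 164.42 + 94.30 = 258.72 million.
Unemployment rate = 9.43 / 164.42 = 5.74%.
Labor force participation rate = 164.42 / 258.72 = 63.55%.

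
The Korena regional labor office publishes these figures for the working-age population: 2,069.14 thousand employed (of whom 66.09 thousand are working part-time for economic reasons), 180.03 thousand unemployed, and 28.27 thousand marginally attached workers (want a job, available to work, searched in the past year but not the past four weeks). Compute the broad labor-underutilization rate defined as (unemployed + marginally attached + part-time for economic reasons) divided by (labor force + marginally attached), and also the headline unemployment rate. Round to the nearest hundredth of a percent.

Labor force = 2,069.14 + 180.03 = 2,249.17 thousand.
Numerator = 180.03 + 28.27 + 66.09 = 274.39 thousand.
Denominator = 2,249.17 + 28.27 = 2,277.44 thousand.
Broad rate = 274.39 / 2,277.44 = 12.05%.
Headline unemployment rate = 180.03 / 2,249.17 = 8.00%.

Broad underutilization rate ≈ 12.05%; headline unemployment rate ≈ 8.00%.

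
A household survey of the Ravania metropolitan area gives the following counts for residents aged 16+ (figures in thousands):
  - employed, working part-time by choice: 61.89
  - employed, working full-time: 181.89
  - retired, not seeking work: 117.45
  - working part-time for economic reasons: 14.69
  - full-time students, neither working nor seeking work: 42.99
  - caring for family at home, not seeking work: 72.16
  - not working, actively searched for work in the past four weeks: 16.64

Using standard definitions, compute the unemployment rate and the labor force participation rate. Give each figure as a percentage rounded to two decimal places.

Employed = 61.89 + 181.89 + 14.69 = 258.47 thousand (anyone who worked, including part-time for economic reasons, counts as employed).
Unemployed = 16.64 thousand.
Labor force = 258.47 + 16.64 = 275.11 thousand.
Not in labor force = 117.45 + 42.99 + 72.16 = 232.60 thousand (those not working and not actively searching are outside the labor force).
Civilian working-age population = 275.11 + 232.60 = 507.71 thousand.
Unemployment rate = 16.64 / 275.11 = 6.05%.
Labor force participation rate = 275.11 / 507.71 = 54.19%.

Unemployment rate ≈ 6.05%; labor force participation rate ≈ 54.19%.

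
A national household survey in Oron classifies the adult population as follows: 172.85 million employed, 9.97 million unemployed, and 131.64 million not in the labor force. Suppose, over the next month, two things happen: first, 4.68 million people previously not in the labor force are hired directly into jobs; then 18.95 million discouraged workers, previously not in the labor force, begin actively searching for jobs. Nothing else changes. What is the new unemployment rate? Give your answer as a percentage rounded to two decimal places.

Initially, labor force = 172.85 + 9.97 = 182.82 million, so u = 9.97/182.82 = 5.45%.
After the first change, employed and labor force both rise by 4.68; unemployed unchanged → E = 177.53, U = 9.97, labor force = 187.50 million.
After the second change, unemployed and labor force both rise by 18.95 → E = 177.53, U = 28.92, labor force = 206.45 million.
New unemployment rate = 28.92 / 206.45 = 14.01%.

New unemployment rate ≈ 14.01%.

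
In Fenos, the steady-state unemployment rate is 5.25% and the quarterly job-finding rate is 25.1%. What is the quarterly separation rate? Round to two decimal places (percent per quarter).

Separation rate ≈ 1.39% per quarter.

From u* = s/(s+f): s = u·f/(1−u).
s = 0.0525 × 25.1 / (1 − 0.0525) = 1.3177 / 0.9475 ≈ 1.39% per quarter.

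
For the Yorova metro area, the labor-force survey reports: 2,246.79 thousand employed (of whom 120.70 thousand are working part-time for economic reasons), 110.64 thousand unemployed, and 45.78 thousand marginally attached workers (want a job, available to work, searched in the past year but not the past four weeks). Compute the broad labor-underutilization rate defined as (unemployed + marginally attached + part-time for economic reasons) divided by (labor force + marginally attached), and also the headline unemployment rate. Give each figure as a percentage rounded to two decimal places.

Broad underutilization rate ≈ 11.53%; headline unemployment rate ≈ 4.69%.

Labor force = 2,246.79 + 110.64 = 2,357.43 thousand.
Numerator = 110.64 + 45.78 + 120.70 = 277.12 thousand.
Denominator = 2,357.43 + 45.78 = 2,403.21 thousand.
Broad rate = 277.12 / 2,403.21 = 11.53%.
Headline unemployment rate = 110.64 / 2,357.43 = 4.69%.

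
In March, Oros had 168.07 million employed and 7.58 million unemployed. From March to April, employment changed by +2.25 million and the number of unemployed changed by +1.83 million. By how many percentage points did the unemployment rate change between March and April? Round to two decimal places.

The unemployment rate changed by +0.92 percentage points.

March: labor force = 168.07 + 7.58 = 175.65; u = 7.58/175.65 = 4.32%.
April: labor force = 170.32 + 9.41 = 179.73; u = 9.41/179.73 = 5.24%.
Change = 5.24% − 4.32% = +0.92 pp.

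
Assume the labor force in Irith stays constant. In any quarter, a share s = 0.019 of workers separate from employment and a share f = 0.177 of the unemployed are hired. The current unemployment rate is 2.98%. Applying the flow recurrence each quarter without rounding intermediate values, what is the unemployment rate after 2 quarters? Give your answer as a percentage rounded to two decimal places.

Unemployment rate after two quarters ≈ 5.35%.

With a fixed labor force, u_{t+1} = u_t + s·(1−u_t) − f·u_t = u_t·(1−s−f) + s.
Here 1−s−f = 0.804 and s = 0.019.
u_1 = 0.029800 × 0.804 + 0.019 = 0.042959.
u_2 = 0.042959 × 0.804 + 0.019 = 0.053539.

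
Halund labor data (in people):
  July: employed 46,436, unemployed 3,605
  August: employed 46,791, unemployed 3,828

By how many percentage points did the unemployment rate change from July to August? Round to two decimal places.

The unemployment rate changed by +0.36 percentage points.

July: labor force = 46,436 + 3,605 = 50,041; u = 3,605/50,041 = 7.20%.
August: labor force = 46,791 + 3,828 = 50,619; u = 3,828/50,619 = 7.56%.
Change = 7.56% − 7.20% = +0.36 pp.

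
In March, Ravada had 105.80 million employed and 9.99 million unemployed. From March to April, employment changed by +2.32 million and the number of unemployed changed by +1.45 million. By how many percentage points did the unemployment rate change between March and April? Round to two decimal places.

March: labor force = 105.80 + 9.99 = 115.79; u = 9.99/115.79 = 8.63%.
April: labor force = 108.12 + 11.44 = 119.56; u = 11.44/119.56 = 9.57%.
Change = 9.57% − 8.63% = +0.94 pp.

The unemployment rate changed by +0.94 percentage points.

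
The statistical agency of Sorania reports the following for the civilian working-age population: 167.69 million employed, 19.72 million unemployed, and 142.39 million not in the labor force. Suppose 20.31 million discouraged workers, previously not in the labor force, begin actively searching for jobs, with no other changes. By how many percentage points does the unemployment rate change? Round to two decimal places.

Initially, labor force = 167.69 + 19.72 = 187.41 million, so u = 19.72/187.41 = 10.52%.
After the change, unemployed and labor force both rise by 20.31 → E = 167.69, U = 40.03, labor force = 207.72 million.
New unemployment rate = 40.03 / 207.72 = 19.27%.
Change = 19.27% − 10.52% = +8.75 percentage points.

The unemployment rate changes by +8.75 percentage points.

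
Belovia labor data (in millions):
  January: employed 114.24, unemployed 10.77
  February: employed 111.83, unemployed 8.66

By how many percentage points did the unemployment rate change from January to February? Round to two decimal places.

The unemployment rate changed by −1.43 percentage points.

January: labor force = 114.24 + 10.77 = 125.01; u = 10.77/125.01 = 8.62%.
February: labor force = 111.83 + 8.66 = 120.49; u = 8.66/120.49 = 7.19%.
Change = 7.19% − 8.62% = −1.43 pp.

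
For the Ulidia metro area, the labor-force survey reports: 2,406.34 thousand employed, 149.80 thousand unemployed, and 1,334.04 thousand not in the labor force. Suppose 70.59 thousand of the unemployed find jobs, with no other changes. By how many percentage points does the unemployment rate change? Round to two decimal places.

The unemployment rate changes by −2.76 percentage points.

Initially, labor force = 2,406.34 + 149.80 = 2,556.14 thousand, so u = 149.80/2,556.14 = 5.86%.
After the change, unemployed falls and employed rises by 70.59; labor force unchanged → E = 2,476.93, U = 79.21, labor force = 2,556.14 thousand.
New unemployment rate = 79.21 / 2,556.14 = 3.10%.
Change = 3.10% − 5.86% = −2.76 percentage points.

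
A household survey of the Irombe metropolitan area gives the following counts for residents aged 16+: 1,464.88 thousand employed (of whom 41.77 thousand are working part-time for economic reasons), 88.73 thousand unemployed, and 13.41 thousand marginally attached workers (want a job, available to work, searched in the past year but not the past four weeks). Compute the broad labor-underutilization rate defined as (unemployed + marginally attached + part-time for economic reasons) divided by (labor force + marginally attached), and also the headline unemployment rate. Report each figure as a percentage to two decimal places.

Broad underutilization rate ≈ 9.18%; headline unemployment rate ≈ 5.71%.

Labor force = 1,464.88 + 88.73 = 1,553.61 thousand.
Numerator = 88.73 + 13.41 + 41.77 = 143.91 thousand.
Denominator = 1,553.61 + 13.41 = 1,567.02 thousand.
Broad rate = 143.91 / 1,567.02 = 9.18%.
Headline unemployment rate = 88.73 / 1,553.61 = 5.71%.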